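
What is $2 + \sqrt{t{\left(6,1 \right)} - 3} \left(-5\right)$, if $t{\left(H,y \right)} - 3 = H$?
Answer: $2 - 5 \sqrt{6} \approx -10.247$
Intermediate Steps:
$t{\left(H,y \right)} = 3 + H$
$2 + \sqrt{t{\left(6,1 \right)} - 3} \left(-5\right) = 2 + \sqrt{\left(3 + 6\right) - 3} \left(-5\right) = 2 + \sqrt{9 - 3} \left(-5\right) = 2 + \sqrt{6} \left(-5\right) = 2 - 5 \sqrt{6}$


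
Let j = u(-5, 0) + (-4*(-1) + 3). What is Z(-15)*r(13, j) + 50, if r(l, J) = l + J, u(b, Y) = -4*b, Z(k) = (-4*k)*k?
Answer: -35950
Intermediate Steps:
Z(k) = -4*k²
j = 27 (j = -4*(-5) + (-4*(-1) + 3) = 20 + (4 + 3) = 20 + 7 = 27)
r(l, J) = J + l
Z(-15)*r(13, j) + 50 = (-4*(-15)²)*(27 + 13) + 50 = -4*225*40 + 50 = -900*40 + 50 = -36000 + 50 = -35950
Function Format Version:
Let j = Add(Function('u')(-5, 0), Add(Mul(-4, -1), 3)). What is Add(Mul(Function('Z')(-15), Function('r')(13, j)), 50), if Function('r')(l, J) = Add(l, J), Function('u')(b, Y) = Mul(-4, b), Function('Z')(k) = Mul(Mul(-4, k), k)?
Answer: -35950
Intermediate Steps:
Function('Z')(k) = Mul(-4, Pow(k, 2))
j = 27 (j = Add(Mul(-4, -5), Add(Mul(-4, -1), 3)) = Add(20, Add(4, 3)) = Add(20, 7) = 27)
Function('r')(l, J) = Add(J, l)
Add(Mul(Function('Z')(-15), Function('r')(13, j)), 50) = Add(Mul(Mul(-4, Pow(-15, 2)), Add(27, 13)), 50) = Add(Mul(Mul(-4, 225), 40), 50) = Add(Mul(-900, 40), 50) = Add(-36000, 50) = -35950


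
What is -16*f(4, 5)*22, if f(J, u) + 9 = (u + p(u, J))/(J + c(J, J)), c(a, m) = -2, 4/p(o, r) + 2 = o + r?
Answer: 15312/7 ≈ 2187.4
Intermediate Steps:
p(o, r) = 4/(-2 + o + r) (p(o, r) = 4/(-2 + (o + r)) = 4/(-2 + o + r))
f(J, u) = -9 + (u + 4/(-2 + J + u))/(-2 + J) (f(J, u) = -9 + (u + 4/(-2 + u + J))/(J - 2) = -9 + (u + 4/(-2 + J + u))/(-2 + J))
-16*f(4, 5)*22 = -16*(4 + (-2 + 4 + 5)*(18 + 5 - 9*4))/((-2 + 4)*(-2 + 4 + 5))*22 = -16*(4 + 7*(18 + 5 - 36))/(2*7)*22 = -16*(½)*(⅐)*(4 + 7*(-13))*22 = -16*(½)*(⅐)*(4 - 91)*22 = -16*(½)*(⅐)*(-87)*22 = -16*(-87)/14*22 = -16*(-87/14)*22 = (696/7)*22 = 15312/7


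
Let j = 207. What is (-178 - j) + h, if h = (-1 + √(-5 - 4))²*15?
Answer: -505 - 90*I ≈ -505.0 - 90.0*I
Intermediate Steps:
h = 15*(-1 + 3*I)² (h = (-1 + √(-9))²*15 = (-1 + 3*I)²*15 = 15*(-1 + 3*I)² ≈ -120.0 - 90.0*I)
(-178 - j) + h = (-178 - 1*207) + (-120 - 90*I) = (-178 - 207) + (-120 - 90*I) = -385 + (-120 - 90*I) = -505 - 90*I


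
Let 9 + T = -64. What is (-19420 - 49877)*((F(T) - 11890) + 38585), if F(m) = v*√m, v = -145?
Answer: -1849883415 + 10048065*I*√73 ≈ -1.8499e+9 + 8.5851e+7*I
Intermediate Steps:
T = -73 (T = -9 - 64 = -73)
F(m) = -145*√m
(-19420 - 49877)*((F(T) - 11890) + 38585) = (-19420 - 49877)*((-145*I*√73 - 11890) + 38585) = -69297*((-145*I*√73 - 11890) + 38585) = -69297*((-11890 - 145*I*√73) + 38585) = -69297*(26695 - 145*I*√73) = -1849883415 + 10048065*I*√73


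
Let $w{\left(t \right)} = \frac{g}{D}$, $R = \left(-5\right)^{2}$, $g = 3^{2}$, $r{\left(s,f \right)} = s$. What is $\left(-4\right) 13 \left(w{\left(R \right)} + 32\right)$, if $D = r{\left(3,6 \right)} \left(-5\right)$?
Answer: $- \frac{8164}{5} \approx -1632.8$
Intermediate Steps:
$D = -15$ ($D = 3 \left(-5\right) = -15$)
$g = 9$
$R = 25$
$w{\left(t \right)} = - \frac{3}{5}$ ($w{\left(t \right)} = \frac{9}{-15} = 9 \left(- \frac{1}{15}\right) = - \frac{3}{5}$)
$\left(-4\right) 13 \left(w{\left(R \right)} + 32\right) = \left(-4\right) 13 \left(- \frac{3}{5} + 32\right) = \left(-52\right) \frac{157}{5} = - \frac{8164}{5}$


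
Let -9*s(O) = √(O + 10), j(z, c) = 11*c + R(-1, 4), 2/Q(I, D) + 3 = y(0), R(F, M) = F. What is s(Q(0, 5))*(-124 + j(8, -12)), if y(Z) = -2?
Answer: 1028*√15/45 ≈ 88.476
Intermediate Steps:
Q(I, D) = -⅖ (Q(I, D) = 2/(-3 - 2) = 2/(-5) = 2*(-⅕) = -⅖)
j(z, c) = -1 + 11*c (j(z, c) = 11*c - 1 = -1 + 11*c)
s(O) = -√(10 + O)/9 (s(O) = -√(O + 10)/9 = -√(10 + O)/9)
s(Q(0, 5))*(-124 + j(8, -12)) = (-√(10 - ⅖)/9)*(-124 + (-1 + 11*(-12))) = (-4*√15/45)*(-124 + (-1 - 132)) = (-4*√15/45)*(-124 - 133) = -4*√15/45*(-257) = 1028*√15/45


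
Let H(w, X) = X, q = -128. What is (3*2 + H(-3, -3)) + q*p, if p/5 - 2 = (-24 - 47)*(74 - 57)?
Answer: 771203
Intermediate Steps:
p = -6025 (p = 10 + 5*((-24 - 47)*(74 - 57)) = 10 + 5*(-71*17) = 10 + 5*(-1207) = 10 - 6035 = -6025)
(3*2 + H(-3, -3)) + q*p = (3*2 - 3) - 128*(-6025) = (6 - 3) + 771200 = 3 + 771200 = 771203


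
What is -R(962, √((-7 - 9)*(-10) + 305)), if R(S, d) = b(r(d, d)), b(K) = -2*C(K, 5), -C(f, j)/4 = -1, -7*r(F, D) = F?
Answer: 8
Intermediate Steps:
r(F, D) = -F/7
C(f, j) = 4 (C(f, j) = -4*(-1) = 4)
b(K) = -8 (b(K) = -2*4 = -8)
R(S, d) = -8
-R(962, √((-7 - 9)*(-10) + 305)) = -1*(-8) = 8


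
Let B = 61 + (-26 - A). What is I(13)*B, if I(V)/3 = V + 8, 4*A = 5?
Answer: 8505/4 ≈ 2126.3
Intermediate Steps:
A = 5/4 (A = (1/4)*5 = 5/4 ≈ 1.2500)
I(V) = 24 + 3*V (I(V) = 3*(V + 8) = 3*(8 + V) = 24 + 3*V)
B = 135/4 (B = 61 + (-26 - 1*5/4) = 61 + (-26 - 5/4) = 61 - 109/4 = 135/4 ≈ 33.750)
I(13)*B = (24 + 3*13)*(135/4) = (24 + 39)*(135/4) = 63*(135/4) = 8505/4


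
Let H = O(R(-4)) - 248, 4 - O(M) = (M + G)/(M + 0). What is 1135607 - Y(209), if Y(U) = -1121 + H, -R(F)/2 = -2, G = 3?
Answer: 4547895/4 ≈ 1.1370e+6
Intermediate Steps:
R(F) = 4 (R(F) = -2*(-2) = 4)
O(M) = 4 - (3 + M)/M (O(M) = 4 - (M + 3)/(M + 0) = 4 - (3 + M)/M)
H = -983/4 (H = (3 - 3/4) - 248 = (3 - 3*¼) - 248 = (3 - ¾) - 248 = 9/4 - 248 = -983/4 ≈ -245.75)
Y(U) = -5467/4 (Y(U) = -1121 - 983/4 = -5467/4)
1135607 - Y(209) = 1135607 - 1*(-5467/4) = 1135607 + 5467/4 = 4547895/4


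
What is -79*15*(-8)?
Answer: 9480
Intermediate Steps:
-79*15*(-8) = -1185*(-8) = 9480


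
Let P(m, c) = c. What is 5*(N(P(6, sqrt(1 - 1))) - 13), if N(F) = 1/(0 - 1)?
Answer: -70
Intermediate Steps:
N(F) = -1 (N(F) = 1/(-1) = -1)
5*(N(P(6, sqrt(1 - 1))) - 13) = 5*(-1 - 13) = 5*(-14) = -70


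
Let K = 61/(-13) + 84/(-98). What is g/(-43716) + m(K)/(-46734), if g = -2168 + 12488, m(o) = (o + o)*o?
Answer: -167340885295/704928248661 ≈ -0.23739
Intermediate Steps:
K = -505/91 (K = 61*(-1/13) + 84*(-1/98) = -61/13 - 6/7 = -505/91 ≈ -5.5495)
m(o) = 2*o**2 (m(o) = (2*o)*o = 2*o**2)
g = 10320
g/(-43716) + m(K)/(-46734) = 10320/(-43716) + (2*(-505/91)**2)/(-46734) = 10320*(-1/43716) + (2*(255025/8281))*(-1/46734) = -860/3643 + (510050/8281)*(-1/46734) = -860/3643 - 255025/193502127 = -167340885295/704928248661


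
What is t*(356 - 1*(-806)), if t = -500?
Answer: -581000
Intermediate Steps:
t*(356 - 1*(-806)) = -500*(356 - 1*(-806)) = -500*(356 + 806) = -500*1162 = -581000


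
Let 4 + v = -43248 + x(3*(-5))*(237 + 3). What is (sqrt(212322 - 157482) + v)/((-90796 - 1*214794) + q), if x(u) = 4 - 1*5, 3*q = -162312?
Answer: 21746/179847 - sqrt(13710)/179847 ≈ 0.12026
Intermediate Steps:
q = -54104 (q = (1/3)*(-162312) = -54104)
x(u) = -1 (x(u) = 4 - 5 = -1)
v = -43492 (v = -4 + (-43248 - (237 + 3)) = -4 + (-43248 - 1*240) = -4 + (-43248 - 240) = -4 - 43488 = -43492)
(sqrt(212322 - 157482) + v)/((-90796 - 1*214794) + q) = (sqrt(212322 - 157482) - 43492)/((-90796 - 1*214794) - 54104) = (sqrt(54840) - 43492)/((-90796 - 214794) - 54104) = (2*sqrt(13710) - 43492)/(-305590 - 54104) = (-43492 + 2*sqrt(13710))/(-359694) = (-43492 + 2*sqrt(13710))*(-1/359694) = 21746/179847 - sqrt(13710)/179847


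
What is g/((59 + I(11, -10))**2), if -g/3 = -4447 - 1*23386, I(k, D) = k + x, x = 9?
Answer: 83499/6241 ≈ 13.379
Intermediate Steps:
I(k, D) = 9 + k (I(k, D) = k + 9 = 9 + k)
g = 83499 (g = -3*(-4447 - 1*23386) = -3*(-4447 - 23386) = -3*(-27833) = 83499)
g/((59 + I(11, -10))**2) = 83499/((59 + (9 + 11))**2) = 83499/((59 + 20)**2) = 83499/(79**2) = 83499/6241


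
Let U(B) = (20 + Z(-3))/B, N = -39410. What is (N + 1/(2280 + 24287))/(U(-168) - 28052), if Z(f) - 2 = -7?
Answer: 19544102088/13911517313 ≈ 1.4049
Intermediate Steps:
Z(f) = -5 (Z(f) = 2 - 7 = -5)
U(B) = 15/B (U(B) = (20 - 5)/B = 15/B)
(N + 1/(2280 + 24287))/(U(-168) - 28052) = (-39410 + 1/(2280 + 24287))/(15/(-168) - 28052) = (-39410 + 1/26567)/(15*(-1/168) - 28052) = (-39410 + 1/26567)/(-5/56 - 28052) = -1047005469/(26567*(-1570917/56)) = -1047005469/26567*(-56/1570917) = 19544102088/13911517313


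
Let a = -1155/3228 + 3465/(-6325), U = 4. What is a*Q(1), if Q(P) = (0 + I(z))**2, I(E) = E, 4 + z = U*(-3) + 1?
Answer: -5042835/24748 ≈ -203.77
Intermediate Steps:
z = -15 (z = -4 + (4*(-3) + 1) = -4 + (-12 + 1) = -4 - 11 = -15)
a = -112063/123740 (a = -1155*1/3228 + 3465*(-1/6325) = -385/1076 - 63/115 = -112063/123740 ≈ -0.90563)
Q(P) = 225 (Q(P) = (0 - 15)**2 = (-15)**2 = 225)
a*Q(1) = -112063/123740*225 = -5042835/24748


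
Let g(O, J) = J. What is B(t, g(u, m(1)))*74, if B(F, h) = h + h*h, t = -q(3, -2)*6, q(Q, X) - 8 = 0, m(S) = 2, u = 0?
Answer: 444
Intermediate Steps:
q(Q, X) = 8 (q(Q, X) = 8 + 0 = 8)
t = -48 (t = -1*8*6 = -8*6 = -48)
B(F, h) = h + h**2
B(t, g(u, m(1)))*74 = (2*(1 + 2))*74 = (2*3)*74 = 6*74 = 444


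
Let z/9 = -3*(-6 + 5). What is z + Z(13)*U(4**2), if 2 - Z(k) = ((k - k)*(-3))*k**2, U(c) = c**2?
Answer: 539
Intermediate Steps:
z = 27 (z = 9*(-3*(-6 + 5)) = 9*(-3*(-1)) = 9*3 = 27)
Z(k) = 2 (Z(k) = 2 - (k - k)*(-3)*k**2 = 2 - 0*(-3)*k**2 = 2 - 0*k**2 = 2 - 1*0 = 2 + 0 = 2)
z + Z(13)*U(4**2) = 27 + 2*(4**2)**2 = 27 + 2*16**2 = 27 + 2*256 = 27 + 512 = 539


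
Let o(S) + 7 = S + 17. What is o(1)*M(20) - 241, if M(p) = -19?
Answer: -450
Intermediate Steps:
o(S) = 10 + S (o(S) = -7 + (S + 17) = -7 + (17 + S) = 10 + S)
o(1)*M(20) - 241 = (10 + 1)*(-19) - 241 = 11*(-19) - 241 = -209 - 241 = -450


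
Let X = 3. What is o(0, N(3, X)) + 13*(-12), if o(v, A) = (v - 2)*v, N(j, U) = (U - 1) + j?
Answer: -156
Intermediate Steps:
N(j, U) = -1 + U + j (N(j, U) = (-1 + U) + j = -1 + U + j)
o(v, A) = v*(-2 + v) (o(v, A) = (-2 + v)*v = v*(-2 + v))
o(0, N(3, X)) + 13*(-12) = 0*(-2 + 0) + 13*(-12) = 0*(-2) - 156 = 0 - 156 = -156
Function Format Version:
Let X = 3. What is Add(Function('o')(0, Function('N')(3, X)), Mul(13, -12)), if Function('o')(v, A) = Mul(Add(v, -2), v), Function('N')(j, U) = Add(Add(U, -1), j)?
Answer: -156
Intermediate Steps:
Function('N')(j, U) = Add(-1, U, j) (Function('N')(j, U) = Add(Add(-1, U), j) = Add(-1, U, j))
Function('o')(v, A) = Mul(v, Add(-2, v)) (Function('o')(v, A) = Mul(Add(-2, v), v) = Mul(v, Add(-2, v)))
Add(Function('o')(0, Function('N')(3, X)), Mul(13, -12)) = Add(Mul(0, Add(-2, 0)), Mul(13, -12)) = Add(Mul(0, -2), -156) = Add(0, -156) = -156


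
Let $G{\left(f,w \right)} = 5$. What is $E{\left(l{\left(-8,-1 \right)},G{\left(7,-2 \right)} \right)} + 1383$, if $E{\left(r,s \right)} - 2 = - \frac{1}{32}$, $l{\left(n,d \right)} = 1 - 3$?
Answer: $\frac{44319}{32} \approx 1385.0$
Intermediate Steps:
$l{\left(n,d \right)} = -2$ ($l{\left(n,d \right)} = 1 - 3 = -2$)
$E{\left(r,s \right)} = \frac{63}{32}$ ($E{\left(r,s \right)} = 2 - \frac{1}{32} = \frac{63}{32}$)
$E{\left(l{\left(-8,-1 \right)},G{\left(7,-2 \right)} \right)} + 1383 = \frac{63}{32} + 1383 = \frac{44319}{32}$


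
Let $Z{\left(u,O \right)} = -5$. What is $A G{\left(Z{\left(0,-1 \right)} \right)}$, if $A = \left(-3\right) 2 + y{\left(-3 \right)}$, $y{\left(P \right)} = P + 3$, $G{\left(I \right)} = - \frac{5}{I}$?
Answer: $-6$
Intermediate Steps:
$y{\left(P \right)} = 3 + P$
$A = -6$ ($A = \left(-3\right) 2 + \left(3 - 3\right) = -6 + 0 = -6$)
$A G{\left(Z{\left(0,-1 \right)} \right)} = - 6 \left(- \frac{5}{-5}\right) = - 6 \left(\left(-5\right) \left(- \frac{1}{5}\right)\right) = \left(-6\right) 1 = -6$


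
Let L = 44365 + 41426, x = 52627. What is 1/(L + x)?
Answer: 1/138418 ≈ 7.2245e-6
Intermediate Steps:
L = 85791
1/(L + x) = 1/(85791 + 52627) = 1/138418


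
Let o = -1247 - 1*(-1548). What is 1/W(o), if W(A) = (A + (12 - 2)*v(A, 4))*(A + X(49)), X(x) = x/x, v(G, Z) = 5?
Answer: 1/106002 ≈ 9.4338e-6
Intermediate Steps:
X(x) = 1
o = 301 (o = -1247 + 1548 = 301)
W(A) = (1 + A)*(50 + A) (W(A) = (A + (12 - 2)*5)*(A + 1) = (A + 10*5)*(1 + A) = (A + 50)*(1 + A) = (50 + A)*(1 + A) = (1 + A)*(50 + A))
1/W(o) = 1/(50 + 301**2 + 51*301) = 1/(50 + 90601 + 15351) = 1/106002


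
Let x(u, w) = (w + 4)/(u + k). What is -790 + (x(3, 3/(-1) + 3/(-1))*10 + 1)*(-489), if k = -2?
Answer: 8501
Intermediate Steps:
x(u, w) = (4 + w)/(-2 + u) (x(u, w) = (w + 4)/(u - 2) = (4 + w)/(-2 + u))
-790 + (x(3, 3/(-1) + 3/(-1))*10 + 1)*(-489) = -790 + (((4 + (3/(-1) + 3/(-1)))/(-2 + 3))*10 + 1)*(-489) = -790 + (((4 + (3*(-1) + 3*(-1)))/1)*10 + 1)*(-489) = -790 + ((1*(4 + (-3 - 3)))*10 + 1)*(-489) = -790 + ((1*(4 - 6))*10 + 1)*(-489) = -790 + ((1*(-2))*10 + 1)*(-489) = -790 + (-2*10 + 1)*(-489) = -790 + (-20 + 1)*(-489) = -790 - 19*(-489) = -790 + 9291 = 8501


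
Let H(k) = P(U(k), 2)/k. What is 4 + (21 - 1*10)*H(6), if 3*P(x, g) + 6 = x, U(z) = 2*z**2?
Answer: 133/3 ≈ 44.333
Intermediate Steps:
P(x, g) = -2 + x/3
H(k) = (-2 + 2*k**2/3)/k (H(k) = (-2 + (2*k**2)/3)/k = (-2 + 2*k**2/3)/k)
4 + (21 - 1*10)*H(6) = 4 + (21 - 1*10)*(-2/6 + (2/3)*6) = 4 + (21 - 10)*(-2*1/6 + 4) = 4 + 11*(-1/3 + 4) = 4 + 11*(11/3) = 4 + 121/3 = 133/3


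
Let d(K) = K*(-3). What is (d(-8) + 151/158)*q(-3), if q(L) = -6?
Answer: -11829/79 ≈ -149.73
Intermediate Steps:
d(K) = -3*K
(d(-8) + 151/158)*q(-3) = (-3*(-8) + 151/158)*(-6) = (24 + 151*(1/158))*(-6) = (24 + 151/158)*(-6) = (3943/158)*(-6) = -11829/79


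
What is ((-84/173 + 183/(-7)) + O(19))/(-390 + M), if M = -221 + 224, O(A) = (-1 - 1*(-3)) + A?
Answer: 2272/156219 ≈ 0.014544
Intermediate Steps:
O(A) = 2 + A (O(A) = (-1 + 3) + A = 2 + A)
M = 3
((-84/173 + 183/(-7)) + O(19))/(-390 + M) = ((-84/173 + 183/(-7)) + (2 + 19))/(-390 + 3) = ((-84*1/173 + 183*(-1/7)) + 21)/(-387) = ((-84/173 - 183/7) + 21)*(-1/387) = (-32247/1211 + 21)*(-1/387) = -6816/1211*(-1/387) = 2272/156219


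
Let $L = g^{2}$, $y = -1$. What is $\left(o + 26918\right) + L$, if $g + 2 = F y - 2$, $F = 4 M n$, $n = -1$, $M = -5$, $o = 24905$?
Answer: $52399$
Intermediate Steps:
$F = 20$ ($F = 4 \left(-5\right) \left(-1\right) = \left(-20\right) \left(-1\right) = 20$)
$g = -24$ ($g = -2 + \left(20 \left(-1\right) - 2\right) = -2 - 22 = -24$)
$L = 576$ ($L = \left(-24\right)^{2} = 576$)
$\left(o + 26918\right) + L = \left(24905 + 26918\right) + 576 = 51823 + 576 = 52399$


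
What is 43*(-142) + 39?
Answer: -6067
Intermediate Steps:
43*(-142) + 39 = -6106 + 39 = -6067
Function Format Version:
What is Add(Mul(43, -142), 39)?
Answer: -6067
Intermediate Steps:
Add(Mul(43, -142), 39) = Add(-6106, 39) = -6067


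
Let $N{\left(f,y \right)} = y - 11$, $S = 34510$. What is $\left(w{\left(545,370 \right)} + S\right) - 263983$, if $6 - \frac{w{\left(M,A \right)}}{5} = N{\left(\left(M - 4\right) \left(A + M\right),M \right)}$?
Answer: $-232113$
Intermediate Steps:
$N{\left(f,y \right)} = -11 + y$ ($N{\left(f,y \right)} = y - 11 = -11 + y$)
$w{\left(M,A \right)} = 85 - 5 M$ ($w{\left(M,A \right)} = 30 - 5 \left(-11 + M\right) = 30 - \left(-55 + 5 M\right) = 85 - 5 M$)
$\left(w{\left(545,370 \right)} + S\right) - 263983 = \left(\left(85 - 2725\right) + 34510\right) - 263983 = \left(-2640 + 34510\right) - 263983 = 31870 - 263983 = -232113$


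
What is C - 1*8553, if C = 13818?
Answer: 5265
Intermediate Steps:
C - 1*8553 = 13818 - 1*8553 = 13818 - 8553 = 5265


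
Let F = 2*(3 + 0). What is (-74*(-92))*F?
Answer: 40848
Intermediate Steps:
F = 6 (F = 2*3 = 6)
(-74*(-92))*F = -74*(-92)*6 = 6808*6 = 40848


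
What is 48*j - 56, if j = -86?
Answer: -4184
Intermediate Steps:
48*j - 56 = 48*(-86) - 56 = -4128 - 56 = -4184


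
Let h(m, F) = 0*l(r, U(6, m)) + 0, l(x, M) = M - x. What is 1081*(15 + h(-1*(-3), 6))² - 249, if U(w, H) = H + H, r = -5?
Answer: 242976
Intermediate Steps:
U(w, H) = 2*H
h(m, F) = 0 (h(m, F) = 0*(2*m - 1*(-5)) + 0 = 0*(2*m + 5) + 0 = 0*(5 + 2*m) + 0 = 0 + 0 = 0)
1081*(15 + h(-1*(-3), 6))² - 249 = 1081*(15 + 0)² - 249 = 1081*15² - 249 = 1081*225 - 249 = 243225 - 249 = 242976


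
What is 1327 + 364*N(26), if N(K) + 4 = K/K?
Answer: 235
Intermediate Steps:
N(K) = -3 (N(K) = -4 + K/K = -4 + 1 = -3)
1327 + 364*N(26) = 1327 + 364*(-3) = 1327 - 1092 = 235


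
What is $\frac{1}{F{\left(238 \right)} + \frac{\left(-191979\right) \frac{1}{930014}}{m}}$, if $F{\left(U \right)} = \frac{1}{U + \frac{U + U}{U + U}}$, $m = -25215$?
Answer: $\frac{1868207473130}{7832061997} \approx 238.53$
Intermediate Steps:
$F{\left(U \right)} = \frac{1}{1 + U}$ ($F{\left(U \right)} = \frac{1}{U + \frac{2 U}{2 U}} = \frac{1}{U + 2 U \frac{1}{2 U}} = \frac{1}{U + 1} = \frac{1}{1 + U}$)
$\frac{1}{F{\left(238 \right)} + \frac{\left(-191979\right) \frac{1}{930014}}{m}} = \frac{1}{\frac{1}{1 + 238} + \frac{\left(-191979\right) \frac{1}{930014}}{-25215}} = \frac{1}{\frac{1}{239} + \left(-191979\right) \frac{1}{930014} \left(- \frac{1}{25215}\right)} = \frac{1}{\frac{1}{239} - - \frac{63993}{7816767670}} = \frac{1}{\frac{1}{239} + \frac{63993}{7816767670}} = \frac{1}{\frac{7832061997}{1868207473130}} = \frac{1868207473130}{7832061997}$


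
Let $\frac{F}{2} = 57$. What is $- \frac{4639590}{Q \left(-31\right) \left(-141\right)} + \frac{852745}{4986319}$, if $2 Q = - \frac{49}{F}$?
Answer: $\frac{56718743176895}{11483492657} \approx 4939.2$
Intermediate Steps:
$F = 114$ ($F = 2 \cdot 57 = 114$)
$Q = - \frac{49}{228}$ ($Q = \frac{\left(-49\right) \frac{1}{114}}{2} = \frac{1}{2} \left(- \frac{49}{114}\right) = - \frac{49}{228} \approx -0.21491$)
$- \frac{4639590}{Q \left(-31\right) \left(-141\right)} + \frac{852745}{4986319} = - \frac{4639590}{\left(- \frac{49}{228}\right) \left(-31\right) \left(-141\right)} + \frac{852745}{4986319} = - \frac{4639590}{\frac{1519}{228} \left(-141\right)} + 852745 \cdot \frac{1}{4986319} = - \frac{4639590}{- \frac{71393}{76}} + \frac{852745}{4986319} = \left(-4639590\right) \left(- \frac{76}{71393}\right) + \frac{852745}{4986319} = \frac{352608840}{71393} + \frac{852745}{4986319} = \frac{56718743176895}{11483492657}$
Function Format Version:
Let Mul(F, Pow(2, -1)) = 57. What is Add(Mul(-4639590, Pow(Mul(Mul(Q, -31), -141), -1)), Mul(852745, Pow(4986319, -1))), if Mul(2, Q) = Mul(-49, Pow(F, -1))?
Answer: Rational(56718743176895, 11483492657) ≈ 4939.2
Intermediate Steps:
F = 114 (F = Mul(2, 57) = 114)
Q = Rational(-49, 228) (Q = Mul(Rational(1, 2), Mul(-49, Pow(114, -1))) = Mul(Rational(1, 2), Mul(-49, Rational(1, 114))) = Mul(Rational(1, 2), Rational(-49, 114)) = Rational(-49, 228) ≈ -0.21491)
Add(Mul(-4639590, Pow(Mul(Mul(Q, -31), -141), -1)), Mul(852745, Pow(4986319, -1))) = Add(Mul(-4639590, Pow(Mul(Mul(Rational(-49, 228), -31), -141), -1)), Mul(852745, Pow(4986319, -1))) = Add(Mul(-4639590, Pow(Mul(Rational(1519, 228), -141), -1)), Mul(852745, Rational(1, 4986319))) = Add(Mul(-4639590, Pow(Rational(-71393, 76), -1)), Rational(852745, 4986319)) = Add(Mul(-4639590, Rational(-76, 71393)), Rational(852745, 4986319)) = Add(Rational(352608840, 71393), Rational(852745, 4986319)) = Rational(56718743176895, 11483492657)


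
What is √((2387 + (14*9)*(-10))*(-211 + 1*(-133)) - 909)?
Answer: I*√388597 ≈ 623.38*I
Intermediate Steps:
√((2387 + (14*9)*(-10))*(-211 + 1*(-133)) - 909) = √((2387 + 126*(-10))*(-211 - 133) - 909) = √((2387 - 1260)*(-344) - 909) = √(1127*(-344) - 909) = √(-387688 - 909) = √(-388597) = I*√388597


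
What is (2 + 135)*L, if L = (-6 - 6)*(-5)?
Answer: 8220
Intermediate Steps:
L = 60 (L = -12*(-5) = 60)
(2 + 135)*L = (2 + 135)*60 = 137*60 = 8220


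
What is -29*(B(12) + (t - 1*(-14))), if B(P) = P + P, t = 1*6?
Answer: -1276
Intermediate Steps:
t = 6
B(P) = 2*P
-29*(B(12) + (t - 1*(-14))) = -29*(2*12 + (6 - 1*(-14))) = -29*(24 + (6 + 14)) = -29*(24 + 20) = -29*44 = -1276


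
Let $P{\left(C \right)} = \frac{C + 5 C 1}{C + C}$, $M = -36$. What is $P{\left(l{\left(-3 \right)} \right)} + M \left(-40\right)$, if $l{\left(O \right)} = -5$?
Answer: $1443$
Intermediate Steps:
$P{\left(C \right)} = 3$ ($P{\left(C \right)} = \frac{C + 5 C}{2 C} = 6 C \frac{1}{2 C} = 3$)
$P{\left(l{\left(-3 \right)} \right)} + M \left(-40\right) = 3 - -1440 = 3 + 1440 = 1443$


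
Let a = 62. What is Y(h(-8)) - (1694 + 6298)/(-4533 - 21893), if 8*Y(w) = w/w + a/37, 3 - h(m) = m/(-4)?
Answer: 2490903/3911048 ≈ 0.63689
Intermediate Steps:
h(m) = 3 + m/4 (h(m) = 3 - m/(-4) = 3 - m*(-1)/4 = 3 - (-1)*m/4 = 3 + m/4)
Y(w) = 99/296 (Y(w) = (w/w + 62/37)/8 = (1 + 62*(1/37))/8 = (1 + 62/37)/8 = (⅛)*(99/37) = 99/296)
Y(h(-8)) - (1694 + 6298)/(-4533 - 21893) = 99/296 - (1694 + 6298)/(-4533 - 21893) = 99/296 - 7992/(-26426) = 99/296 - 7992*(-1)/26426 = 99/296 - 1*(-3996/13213) = 99/296 + 3996/13213 = 2490903/3911048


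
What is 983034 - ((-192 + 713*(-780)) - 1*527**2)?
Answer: 1817095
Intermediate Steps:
983034 - ((-192 + 713*(-780)) - 1*527**2) = 983034 - ((-192 - 556140) - 1*277729) = 983034 - (-556332 - 277729) = 983034 - 1*(-834061) = 983034 + 834061 = 1817095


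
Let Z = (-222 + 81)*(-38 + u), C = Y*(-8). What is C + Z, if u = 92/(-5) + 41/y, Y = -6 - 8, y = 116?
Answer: 4648447/580 ≈ 8014.6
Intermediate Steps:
Y = -14
u = -10467/580 (u = 92/(-5) + 41/116 = 92*(-1/5) + 41*(1/116) = -92/5 + 41/116 = -10467/580 ≈ -18.047)
C = 112 (C = -14*(-8) = 112)
Z = 4583487/580 (Z = (-222 + 81)*(-38 - 10467/580) = -141*(-32507/580) = 4583487/580 ≈ 7902.6)
C + Z = 112 + 4583487/580 = 4648447/580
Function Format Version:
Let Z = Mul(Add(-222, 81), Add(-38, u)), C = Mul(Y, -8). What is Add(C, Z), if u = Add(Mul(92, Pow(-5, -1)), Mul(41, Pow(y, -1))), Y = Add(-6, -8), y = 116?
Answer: Rational(4648447, 580) ≈ 8014.6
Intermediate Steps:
Y = -14
u = Rational(-10467, 580) (u = Add(Mul(92, Pow(-5, -1)), Mul(41, Pow(116, -1))) = Add(Mul(92, Rational(-1, 5)), Mul(41, Rational(1, 116))) = Add(Rational(-92, 5), Rational(41, 116)) = Rational(-10467, 580) ≈ -18.047)
C = 112 (C = Mul(-14, -8) = 112)
Z = Rational(4583487, 580) (Z = Mul(Add(-222, 81), Add(-38, Rational(-10467, 580))) = Mul(-141, Rational(-32507, 580)) = Rational(4583487, 580) ≈ 7902.6)
Add(C, Z) = Add(112, Rational(4583487, 580)) = Rational(4648447, 580)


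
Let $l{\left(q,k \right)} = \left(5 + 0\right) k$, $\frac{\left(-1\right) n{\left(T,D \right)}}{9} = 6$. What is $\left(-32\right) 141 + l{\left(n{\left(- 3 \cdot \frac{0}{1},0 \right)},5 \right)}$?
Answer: $-4487$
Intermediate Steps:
$n{\left(T,D \right)} = -54$ ($n{\left(T,D \right)} = \left(-9\right) 6 = -54$)
$l{\left(q,k \right)} = 5 k$
$\left(-32\right) 141 + l{\left(n{\left(- 3 \cdot \frac{0}{1},0 \right)},5 \right)} = \left(-32\right) 141 + 5 \cdot 5 = -4512 + 25 = -4487$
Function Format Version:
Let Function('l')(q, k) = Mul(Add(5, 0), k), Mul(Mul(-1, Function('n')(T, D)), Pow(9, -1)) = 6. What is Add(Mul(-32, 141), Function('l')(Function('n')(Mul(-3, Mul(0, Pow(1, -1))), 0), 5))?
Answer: -4487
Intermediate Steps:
Function('n')(T, D) = -54 (Function('n')(T, D) = Mul(-9, 6) = -54)
Function('l')(q, k) = Mul(5, k)
Add(Mul(-32, 141), Function('l')(Function('n')(Mul(-3, Mul(0, Pow(1, -1))), 0), 5)) = Add(Mul(-32, 141), Mul(5, 5)) = Add(-4512, 25) = -4487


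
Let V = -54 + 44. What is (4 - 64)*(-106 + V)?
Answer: 6960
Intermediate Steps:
V = -10
(4 - 64)*(-106 + V) = (4 - 64)*(-106 - 10) = -60*(-116) = 6960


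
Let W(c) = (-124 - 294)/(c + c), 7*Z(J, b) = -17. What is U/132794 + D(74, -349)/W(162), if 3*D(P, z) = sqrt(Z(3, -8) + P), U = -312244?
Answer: -156122/66397 - 54*sqrt(3507)/1463 ≈ -4.5372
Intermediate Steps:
Z(J, b) = -17/7 (Z(J, b) = (1/7)*(-17) = -17/7)
W(c) = -209/c (W(c) = -418*1/(2*c) = -209/c)
D(P, z) = sqrt(-17/7 + P)/3
U/132794 + D(74, -349)/W(162) = -312244/132794 + (sqrt(-119 + 49*74)/21)/((-209/162)) = -312244*1/132794 + (sqrt(-119 + 3626)/21)/((-209*1/162)) = -156122/66397 + (sqrt(3507)/21)/(-209/162) = -156122/66397 + (sqrt(3507)/21)*(-162/209) = -156122/66397 - 54*sqrt(3507)/1463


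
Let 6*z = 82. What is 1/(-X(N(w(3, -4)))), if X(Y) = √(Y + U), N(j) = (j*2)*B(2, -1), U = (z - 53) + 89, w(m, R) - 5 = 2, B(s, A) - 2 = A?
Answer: -√573/191 ≈ -0.12533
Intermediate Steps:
z = 41/3 (z = (⅙)*82 = 41/3 ≈ 13.667)
B(s, A) = 2 + A
w(m, R) = 7 (w(m, R) = 5 + 2 = 7)
U = 149/3 (U = (41/3 - 53) + 89 = -118/3 + 89 = 149/3 ≈ 49.667)
N(j) = 2*j (N(j) = (j*2)*(2 - 1) = (2*j)*1 = 2*j)
X(Y) = √(149/3 + Y) (X(Y) = √(Y + 149/3) = √(149/3 + Y))
1/(-X(N(w(3, -4)))) = 1/(-√(447 + 9*(2*7))/3) = 1/(-√(447 + 9*14)/3) = 1/(-√(447 + 126)/3) = 1/(-√573/3) = -√573/191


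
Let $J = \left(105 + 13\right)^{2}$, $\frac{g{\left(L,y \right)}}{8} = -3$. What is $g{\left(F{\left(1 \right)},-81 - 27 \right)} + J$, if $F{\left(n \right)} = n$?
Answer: $13900$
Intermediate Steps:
$g{\left(L,y \right)} = -24$ ($g{\left(L,y \right)} = 8 \left(-3\right) = -24$)
$J = 13924$ ($J = 118^{2} = 13924$)
$g{\left(F{\left(1 \right)},-81 - 27 \right)} + J = -24 + 13924 = 13900$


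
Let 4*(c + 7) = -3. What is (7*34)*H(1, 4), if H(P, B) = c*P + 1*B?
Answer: -1785/2 ≈ -892.50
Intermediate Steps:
c = -31/4 (c = -7 + (1/4)*(-3) = -7 - 3/4 = -31/4 ≈ -7.7500)
H(P, B) = B - 31*P/4 (H(P, B) = -31*P/4 + 1*B = -31*P/4 + B = B - 31*P/4)
(7*34)*H(1, 4) = (7*34)*(4 - 31/4*1) = 238*(4 - 31/4) = 238*(-15/4) = -1785/2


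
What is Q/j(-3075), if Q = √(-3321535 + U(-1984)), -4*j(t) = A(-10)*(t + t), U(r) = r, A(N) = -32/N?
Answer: I*√3323519/4920 ≈ 0.37054*I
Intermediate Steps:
j(t) = -8*t/5 (j(t) = -(-32/(-10))*(t + t)/4 = -(-32*(-⅒))*2*t/4 = -4*2*t/5 = -8*t/5)
Q = I*√3323519 (Q = √(-3321535 - 1984) = √(-3323519) = I*√3323519 ≈ 1823.1*I)
Q/j(-3075) = (I*√3323519)/((-8/5*(-3075))) = (I*√3323519)/4920 = (I*√3323519)*(1/4920) = I*√3323519/4920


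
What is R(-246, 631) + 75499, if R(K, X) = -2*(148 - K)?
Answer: 74711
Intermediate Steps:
R(K, X) = -296 + 2*K
R(-246, 631) + 75499 = (-296 + 2*(-246)) + 75499 = (-296 - 492) + 75499 = -788 + 75499 = 74711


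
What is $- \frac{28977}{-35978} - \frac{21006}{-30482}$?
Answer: $\frac{819515391}{548340698} \approx 1.4945$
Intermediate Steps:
$- \frac{28977}{-35978} - \frac{21006}{-30482} = \left(-28977\right) \left(- \frac{1}{35978}\right) - - \frac{10503}{15241} = \frac{28977}{35978} + \frac{10503}{15241} = \frac{819515391}{548340698}$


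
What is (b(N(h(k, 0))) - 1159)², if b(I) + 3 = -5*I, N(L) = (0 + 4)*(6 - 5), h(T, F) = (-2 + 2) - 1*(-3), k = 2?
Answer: 1397124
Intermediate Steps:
h(T, F) = 3 (h(T, F) = 0 + 3 = 3)
N(L) = 4 (N(L) = 4*1 = 4)
b(I) = -3 - 5*I
(b(N(h(k, 0))) - 1159)² = ((-3 - 5*4) - 1159)² = ((-3 - 20) - 1159)² = (-23 - 1159)² = (-1182)² = 1397124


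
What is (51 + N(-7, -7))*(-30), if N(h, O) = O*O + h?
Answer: -2790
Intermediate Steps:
N(h, O) = h + O**2 (N(h, O) = O**2 + h = h + O**2)
(51 + N(-7, -7))*(-30) = (51 + (-7 + (-7)**2))*(-30) = (51 + (-7 + 49))*(-30) = (51 + 42)*(-30) = 93*(-30) = -2790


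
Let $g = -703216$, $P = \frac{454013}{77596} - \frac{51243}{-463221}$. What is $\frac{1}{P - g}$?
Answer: $\frac{11981365572}{8425559400282119} \approx 1.422 \cdot 10^{-6}$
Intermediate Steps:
$P = \frac{71428202567}{11981365572}$ ($P = 454013 \cdot \frac{1}{77596} - - \frac{17081}{154407} = \frac{454013}{77596} + \frac{17081}{154407} = \frac{71428202567}{11981365572} \approx 5.9616$)
$\frac{1}{P - g} = \frac{1}{\frac{71428202567}{11981365572} - -703216} = \frac{1}{\frac{71428202567}{11981365572} + 703216} = \frac{1}{\frac{8425559400282119}{11981365572}} = \frac{11981365572}{8425559400282119}$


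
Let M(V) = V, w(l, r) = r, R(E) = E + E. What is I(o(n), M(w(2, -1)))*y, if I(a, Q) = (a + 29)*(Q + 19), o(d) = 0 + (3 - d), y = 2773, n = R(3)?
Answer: 1297764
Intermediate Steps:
R(E) = 2*E
n = 6 (n = 2*3 = 6)
o(d) = 3 - d
I(a, Q) = (19 + Q)*(29 + a) (I(a, Q) = (29 + a)*(19 + Q) = (19 + Q)*(29 + a))
I(o(n), M(w(2, -1)))*y = (551 + 19*(3 - 1*6) + 29*(-1) - (3 - 1*6))*2773 = (551 + 19*(3 - 6) - 29 - (3 - 6))*2773 = (551 + 19*(-3) - 29 - 1*(-3))*2773 = (551 - 57 - 29 + 3)*2773 = 468*2773 = 1297764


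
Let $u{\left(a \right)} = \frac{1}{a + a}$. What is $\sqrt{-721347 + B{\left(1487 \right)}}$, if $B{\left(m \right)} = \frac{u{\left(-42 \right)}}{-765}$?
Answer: $\frac{i \sqrt{82741458420915}}{10710} \approx 849.32 i$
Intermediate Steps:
$u{\left(a \right)} = \frac{1}{2 a}$
$B{\left(m \right)} = \frac{1}{64260}$ ($B{\left(m \right)} = \frac{\frac{1}{2} \frac{1}{-42}}{-765} = \frac{1}{2} \left(- \frac{1}{42}\right) \left(- \frac{1}{765}\right) = \left(- \frac{1}{84}\right) \left(- \frac{1}{765}\right) = \frac{1}{64260}$)
$\sqrt{-721347 + B{\left(1487 \right)}} = \sqrt{-721347 + \frac{1}{64260}} = \sqrt{- \frac{46353758219}{64260}} = \frac{i \sqrt{82741458420915}}{10710}$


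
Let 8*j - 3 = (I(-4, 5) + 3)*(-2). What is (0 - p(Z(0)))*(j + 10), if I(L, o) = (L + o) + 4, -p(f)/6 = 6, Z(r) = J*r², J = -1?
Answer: 603/2 ≈ 301.50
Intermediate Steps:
Z(r) = -r²
p(f) = -36 (p(f) = -6*6 = -36)
I(L, o) = 4 + L + o
j = -13/8 (j = 3/8 + (((4 - 4 + 5) + 3)*(-2))/8 = 3/8 + ((5 + 3)*(-2))/8 = 3/8 + (8*(-2))/8 = 3/8 + (⅛)*(-16) = 3/8 - 2 = -13/8 ≈ -1.6250)
(0 - p(Z(0)))*(j + 10) = (0 - 1*(-36))*(-13/8 + 10) = (0 + 36)*(67/8) = 36*(67/8) = 603/2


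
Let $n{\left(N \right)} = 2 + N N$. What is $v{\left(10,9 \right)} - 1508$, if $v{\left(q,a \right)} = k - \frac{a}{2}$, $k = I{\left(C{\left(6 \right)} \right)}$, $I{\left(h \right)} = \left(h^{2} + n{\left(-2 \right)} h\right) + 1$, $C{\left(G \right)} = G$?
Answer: $- \frac{2879}{2} \approx -1439.5$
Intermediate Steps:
$n{\left(N \right)} = 2 + N^{2}$
$I{\left(h \right)} = 1 + h^{2} + 6 h$ ($I{\left(h \right)} = \left(h^{2} + \left(2 + \left(-2\right)^{2}\right) h\right) + 1 = \left(h^{2} + \left(2 + 4\right) h\right) + 1 = \left(h^{2} + 6 h\right) + 1 = 1 + h^{2} + 6 h$)
$k = 73$ ($k = 1 + 6^{2} + 6 \cdot 6 = 1 + 36 + 36 = 73$)
$v{\left(q,a \right)} = 73 - \frac{a}{2}$
$v{\left(10,9 \right)} - 1508 = \left(73 - \frac{9}{2}\right) - 1508 = \frac{137}{2} - 1508 = - \frac{2879}{2}$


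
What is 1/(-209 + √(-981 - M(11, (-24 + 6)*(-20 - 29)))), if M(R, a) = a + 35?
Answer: -209/45579 - I*√1898/45579 ≈ -0.0045854 - 0.00095584*I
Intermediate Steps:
M(R, a) = 35 + a
1/(-209 + √(-981 - M(11, (-24 + 6)*(-20 - 29)))) = 1/(-209 + √(-981 - (35 + (-24 + 6)*(-20 - 29)))) = 1/(-209 + √(-981 - (35 - 18*(-49)))) = 1/(-209 + √(-981 - (35 + 882))) = 1/(-209 + √(-981 - 1*917)) = 1/(-209 + √(-981 - 917)) = 1/(-209 + √(-1898)) = 1/(-209 + I*√1898)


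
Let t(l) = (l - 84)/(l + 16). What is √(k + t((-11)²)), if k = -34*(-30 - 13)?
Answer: 3*√3049483/137 ≈ 38.240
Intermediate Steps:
t(l) = (-84 + l)/(16 + l)
k = 1462 (k = -34*(-43) = 1462)
√(k + t((-11)²)) = √(1462 + (-84 + (-11)²)/(16 + (-11)²)) = √(1462 + (-84 + 121)/(16 + 121)) = √(1462 + 37/137) = √(200331/137) = 3*√3049483/137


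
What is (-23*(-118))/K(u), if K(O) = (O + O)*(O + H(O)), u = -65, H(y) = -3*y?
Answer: -1357/8450 ≈ -0.16059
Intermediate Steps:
K(O) = -4*O² (K(O) = (O + O)*(O - 3*O) = (2*O)*(-2*O) = -4*O²)
(-23*(-118))/K(u) = (-23*(-118))/((-4*(-65)²)) = 2714/((-4*4225)) = 2714/(-16900) = 2714*(-1/16900) = -1357/8450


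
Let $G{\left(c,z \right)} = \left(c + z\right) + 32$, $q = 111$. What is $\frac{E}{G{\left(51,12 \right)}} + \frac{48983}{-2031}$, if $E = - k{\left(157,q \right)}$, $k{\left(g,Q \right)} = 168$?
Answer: $- \frac{4994593}{192945} \approx -25.886$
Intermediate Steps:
$G{\left(c,z \right)} = 32 + c + z$
$E = -168$ ($E = \left(-1\right) 168 = -168$)
$\frac{E}{G{\left(51,12 \right)}} + \frac{48983}{-2031} = - \frac{168}{32 + 51 + 12} + \frac{48983}{-2031} = - \frac{168}{95} + 48983 \left(- \frac{1}{2031}\right) = \left(-168\right) \frac{1}{95} - \frac{48983}{2031} = - \frac{168}{95} - \frac{48983}{2031} = - \frac{4994593}{192945}$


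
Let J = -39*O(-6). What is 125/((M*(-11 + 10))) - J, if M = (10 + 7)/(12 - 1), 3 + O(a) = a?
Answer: -7342/17 ≈ -431.88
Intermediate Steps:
O(a) = -3 + a
M = 17/11 ≈ 1.5455
J = 351 (J = -39*(-3 - 6) = -39*(-9) = 351)
125/((M*(-11 + 10))) - J = 125/((17*(-11 + 10)/11)) - 1*351 = 125/(((17/11)*(-1))) - 351 = 125/(-17/11) - 351 = 125*(-11/17) - 351 = -1375/17 - 351 = -7342/17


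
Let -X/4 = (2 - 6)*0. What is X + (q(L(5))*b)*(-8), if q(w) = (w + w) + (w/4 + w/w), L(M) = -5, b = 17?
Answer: 1394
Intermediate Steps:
X = 0 (X = -4*(2 - 6)*0 = -(-16)*0 = -4*0 = 0)
q(w) = 1 + 9*w/4 (q(w) = 2*w + (w*(¼) + 1) = 2*w + (w/4 + 1) = 2*w + (1 + w/4) = 1 + 9*w/4)
X + (q(L(5))*b)*(-8) = 0 + ((1 + (9/4)*(-5))*17)*(-8) = 0 + ((1 - 45/4)*17)*(-8) = 0 - 41/4*17*(-8) = 0 - 697/4*(-8) = 0 + 1394 = 1394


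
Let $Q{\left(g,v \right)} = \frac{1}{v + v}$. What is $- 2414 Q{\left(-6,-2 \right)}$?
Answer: $\frac{1207}{2} \approx 603.5$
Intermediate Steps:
$Q{\left(g,v \right)} = \frac{1}{2 v}$
$- 2414 Q{\left(-6,-2 \right)} = - 2414 \frac{1}{2 \left(-2\right)} = - 2414 \cdot \frac{1}{2} \left(- \frac{1}{2}\right) = \left(-2414\right) \left(- \frac{1}{4}\right) = \frac{1207}{2}$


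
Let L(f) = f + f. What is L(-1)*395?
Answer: -790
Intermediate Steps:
L(f) = 2*f
L(-1)*395 = (2*(-1))*395 = -2*395 = -790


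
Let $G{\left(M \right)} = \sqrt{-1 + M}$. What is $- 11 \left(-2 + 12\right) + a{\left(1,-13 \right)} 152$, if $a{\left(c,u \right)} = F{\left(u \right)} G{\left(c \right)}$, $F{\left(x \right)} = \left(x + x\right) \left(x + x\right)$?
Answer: $-110$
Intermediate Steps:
$F{\left(x \right)} = 4 x^{2}$ ($F{\left(x \right)} = 2 x 2 x = 4 x^{2}$)
$a{\left(c,u \right)} = 4 u^{2} \sqrt{-1 + c}$
$- 11 \left(-2 + 12\right) + a{\left(1,-13 \right)} 152 = - 11 \left(-2 + 12\right) + 4 \left(-13\right)^{2} \sqrt{-1 + 1} \cdot 152 = \left(-11\right) 10 + 4 \cdot 169 \sqrt{0} \cdot 152 = -110 + 4 \cdot 169 \cdot 0 \cdot 152 = -110 + 0 \cdot 152 = -110 + 0 = -110$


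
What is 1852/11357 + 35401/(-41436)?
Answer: -325309685/470588652 ≈ -0.69128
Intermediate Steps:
1852/11357 + 35401/(-41436) = 1852*(1/11357) + 35401*(-1/41436) = 1852/11357 - 35401/41436 = -325309685/470588652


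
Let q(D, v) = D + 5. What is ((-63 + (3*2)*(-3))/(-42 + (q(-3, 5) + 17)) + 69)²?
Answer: 2782224/529 ≈ 5259.4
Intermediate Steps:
q(D, v) = 5 + D
((-63 + (3*2)*(-3))/(-42 + (q(-3, 5) + 17)) + 69)² = ((-63 + (3*2)*(-3))/(-42 + ((5 - 3) + 17)) + 69)² = ((-63 + 6*(-3))/(-42 + (2 + 17)) + 69)² = ((-63 - 18)/(-42 + 19) + 69)² = (-81/(-23) + 69)² = (-81*(-1/23) + 69)² = (81/23 + 69)² = (1668/23)² = 2782224/529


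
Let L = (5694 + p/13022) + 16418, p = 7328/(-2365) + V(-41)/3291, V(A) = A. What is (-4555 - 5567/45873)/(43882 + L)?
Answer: -7059477502803906620/102276782579924457237 ≈ -0.069023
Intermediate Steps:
p = -24213413/7783215 (p = 7328/(-2365) - 41/3291 = 7328*(-1/2365) - 41*1/3291 = -7328/2365 - 41/3291 = -24213413/7783215 ≈ -3.1110)
L = 2241118080728347/101353025730 (L = (5694 - 24213413/7783215/13022) + 16418 = (5694 - 24213413/7783215*1/13022) + 16418 = (5694 - 24213413/101353025730) + 16418 = 577104104293207/101353025730 + 16418 = 2241118080728347/101353025730 ≈ 22112.)
(-4555 - 5567/45873)/(43882 + L) = (-4555 - 5567/45873)/(43882 + 2241118080728347/101353025730) = (-4555 - 5567*1/45873)/(6688691555812207/101353025730) = (-4555 - 5567/45873)*(101353025730/6688691555812207) = -208957082/45873*101353025730/6688691555812207 = -7059477502803906620/102276782579924457237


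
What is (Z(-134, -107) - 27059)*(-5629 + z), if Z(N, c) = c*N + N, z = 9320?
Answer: -47447805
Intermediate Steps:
Z(N, c) = N + N*c (Z(N, c) = N*c + N = N + N*c)
(Z(-134, -107) - 27059)*(-5629 + z) = (-134*(1 - 107) - 27059)*(-5629 + 9320) = (-134*(-106) - 27059)*3691 = (14204 - 27059)*3691 = -12855*3691 = -47447805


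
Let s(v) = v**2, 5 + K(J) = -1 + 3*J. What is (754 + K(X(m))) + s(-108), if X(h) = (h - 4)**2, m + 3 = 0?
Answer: 12559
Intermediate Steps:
m = -3 (m = -3 + 0 = -3)
X(h) = (-4 + h)**2
K(J) = -6 + 3*J (K(J) = -5 + (-1 + 3*J) = -6 + 3*J)
(754 + K(X(m))) + s(-108) = (754 + (-6 + 3*(-4 - 3)**2)) + (-108)**2 = (754 + (-6 + 3*(-7)**2)) + 11664 = (754 + (-6 + 3*49)) + 11664 = (754 + (-6 + 147)) + 11664 = (754 + 141) + 11664 = 895 + 11664 = 12559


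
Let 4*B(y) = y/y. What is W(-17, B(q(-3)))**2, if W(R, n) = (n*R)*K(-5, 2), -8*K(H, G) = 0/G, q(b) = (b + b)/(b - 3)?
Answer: 0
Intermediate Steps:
q(b) = 2*b/(-3 + b) (q(b) = (2*b)/(-3 + b) = 2*b/(-3 + b))
K(H, G) = 0 (K(H, G) = -0/G = -1/8*0 = 0)
B(y) = 1/4 (B(y) = (y/y)/4 = (1/4)*1 = 1/4)
W(R, n) = 0 (W(R, n) = (n*R)*0 = (R*n)*0 = 0)
W(-17, B(q(-3)))**2 = 0**2 = 0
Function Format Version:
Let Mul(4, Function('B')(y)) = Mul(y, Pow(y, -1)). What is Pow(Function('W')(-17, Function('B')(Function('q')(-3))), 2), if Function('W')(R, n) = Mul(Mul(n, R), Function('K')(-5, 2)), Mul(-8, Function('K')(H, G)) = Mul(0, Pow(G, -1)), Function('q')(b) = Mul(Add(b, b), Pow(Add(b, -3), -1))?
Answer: 0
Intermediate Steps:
Function('q')(b) = Mul(2, b, Pow(Add(-3, b), -1)) (Function('q')(b) = Mul(Mul(2, b), Pow(Add(-3, b), -1)) = Mul(2, b, Pow(Add(-3, b), -1)))
Function('K')(H, G) = 0 (Function('K')(H, G) = Mul(Rational(-1, 8), Mul(0, Pow(G, -1))) = Mul(Rational(-1, 8), 0) = 0)
Function('B')(y) = Rational(1, 4) (Function('B')(y) = Mul(Rational(1, 4), Mul(y, Pow(y, -1))) = Mul(Rational(1, 4), 1) = Rational(1, 4))
Function('W')(R, n) = 0 (Function('W')(R, n) = Mul(Mul(n, R), 0) = Mul(Mul(R, n), 0) = 0)
Pow(Function('W')(-17, Function('B')(Function('q')(-3))), 2) = Pow(0, 2) = 0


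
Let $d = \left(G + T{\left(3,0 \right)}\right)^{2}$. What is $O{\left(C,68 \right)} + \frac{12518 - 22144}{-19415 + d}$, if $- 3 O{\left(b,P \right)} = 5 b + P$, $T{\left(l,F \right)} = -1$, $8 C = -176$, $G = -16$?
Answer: $\frac{138695}{9563} \approx 14.503$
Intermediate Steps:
$C = -22$ ($C = \frac{1}{8} \left(-176\right) = -22$)
$d = 289$ ($d = \left(-16 - 1\right)^{2} = \left(-17\right)^{2} = 289$)
$O{\left(b,P \right)} = - \frac{5 b}{3} - \frac{P}{3}$ ($O{\left(b,P \right)} = - \frac{5 b + P}{3} = - \frac{P + 5 b}{3} = - \frac{5 b}{3} - \frac{P}{3}$)
$O{\left(C,68 \right)} + \frac{12518 - 22144}{-19415 + d} = \left(\left(- \frac{5}{3}\right) \left(-22\right) - \frac{68}{3}\right) + \frac{12518 - 22144}{-19415 + 289} = \left(\frac{110}{3} - \frac{68}{3}\right) - \frac{9626}{-19126} = 14 - - \frac{4813}{9563} = 14 + \frac{4813}{9563} = \frac{138695}{9563}$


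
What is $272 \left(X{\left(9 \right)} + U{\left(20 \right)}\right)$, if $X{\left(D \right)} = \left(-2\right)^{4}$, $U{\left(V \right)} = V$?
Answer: $9792$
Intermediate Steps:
$X{\left(D \right)} = 16$
$272 \left(X{\left(9 \right)} + U{\left(20 \right)}\right) = 272 \left(16 + 20\right) = 272 \cdot 36 = 9792$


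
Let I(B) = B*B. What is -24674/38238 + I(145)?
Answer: 401964638/19119 ≈ 21024.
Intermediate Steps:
I(B) = B²
-24674/38238 + I(145) = -24674/38238 + 145² = -24674*1/38238 + 21025 = -12337/19119 + 21025 = 401964638/19119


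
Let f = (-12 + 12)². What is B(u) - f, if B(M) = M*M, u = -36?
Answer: 1296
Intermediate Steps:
B(M) = M²
f = 0 (f = 0² = 0)
B(u) - f = (-36)² - 1*0 = 1296 + 0 = 1296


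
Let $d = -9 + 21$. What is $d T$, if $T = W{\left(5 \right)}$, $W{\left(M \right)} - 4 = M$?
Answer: $108$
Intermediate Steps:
$W{\left(M \right)} = 4 + M$
$d = 12$
$T = 9$ ($T = 4 + 5 = 9$)
$d T = 12 \cdot 9 = 108$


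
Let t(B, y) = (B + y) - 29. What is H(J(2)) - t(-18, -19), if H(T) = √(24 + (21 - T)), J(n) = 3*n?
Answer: 66 + √39 ≈ 72.245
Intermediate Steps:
t(B, y) = -29 + B + y
H(T) = √(45 - T)
H(J(2)) - t(-18, -19) = √(45 - 3*2) - (-29 - 18 - 19) = √(45 - 1*6) - 1*(-66) = √(45 - 6) + 66 = √39 + 66 = 66 + √39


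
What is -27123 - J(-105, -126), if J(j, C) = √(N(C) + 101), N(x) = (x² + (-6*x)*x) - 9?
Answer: -27123 - 2*I*√19822 ≈ -27123.0 - 281.58*I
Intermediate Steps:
N(x) = -9 - 5*x² (N(x) = (x² - 6*x²) - 9 = -5*x² - 9 = -9 - 5*x²)
J(j, C) = √(92 - 5*C²) (J(j, C) = √((-9 - 5*C²) + 101) = √(92 - 5*C²))
-27123 - J(-105, -126) = -27123 - √(92 - 5*(-126)²) = -27123 - √(92 - 5*15876) = -27123 - √(92 - 79380) = -27123 - √(-79288) = -27123 - 2*I*√19822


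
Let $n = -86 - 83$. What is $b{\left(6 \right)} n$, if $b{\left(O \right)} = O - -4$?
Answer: $-1690$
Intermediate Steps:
$b{\left(O \right)} = 4 + O$ ($b{\left(O \right)} = O + 4 = 4 + O$)
$n = -169$ ($n = -86 - 83 = -169$)
$b{\left(6 \right)} n = \left(4 + 6\right) \left(-169\right) = 10 \left(-169\right) = -1690$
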